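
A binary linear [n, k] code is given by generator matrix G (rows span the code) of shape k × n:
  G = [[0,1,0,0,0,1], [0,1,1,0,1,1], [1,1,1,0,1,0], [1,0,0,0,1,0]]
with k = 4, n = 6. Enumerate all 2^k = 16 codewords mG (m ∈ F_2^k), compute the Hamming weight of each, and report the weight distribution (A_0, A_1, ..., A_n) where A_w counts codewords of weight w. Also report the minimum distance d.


Weight distribution: A_0 = 1, A_2 = 10, A_4 = 5. Minimum distance d = 2.

Enumerate all 2^4 = 16 messages m ∈ F_2^4.
For each, compute codeword c = mG in F_2^6, then tally its weight.
  m = 0000 → c = 000000, weight = 0.
  m = 1000 → c = 010001, weight = 2.
  m = 0100 → c = 011011, weight = 4.
  m = 1100 → c = 001010, weight = 2.
  m = 0010 → c = 111010, weight = 4.
  m = 1010 → c = 101011, weight = 4.
  m = 0110 → c = 100001, weight = 2.
  m = 1110 → c = 110000, weight = 2.
  m = 0001 → c = 100010, weight = 2.
  m = 1001 → c = 110011, weight = 4.
  m = 0101 → c = 111001, weight = 4.
  m = 1101 → c = 101000, weight = 2.
  m = 0011 → c = 011000, weight = 2.
  m = 1011 → c = 001001, weight = 2.
  m = 0111 → c = 000011, weight = 2.
  m = 1111 → c = 010010, weight = 2.
Tally weights:
  weight 0: 1 codewords.
  weight 2: 10 codewords.
  weight 4: 5 codewords.
Minimum distance d = smallest w > 0 with A_w > 0 = 2.
Sanity: Σ A_w = 16 = 2^4 = 16 ✓.


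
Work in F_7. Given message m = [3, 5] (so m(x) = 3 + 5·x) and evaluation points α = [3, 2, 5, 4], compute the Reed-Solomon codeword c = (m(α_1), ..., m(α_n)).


c = [4, 6, 0, 2]

Message polynomial: m(x) = 3 + 5·x (mod 7).
For each evaluation point α_i, compute m(α_i) mod 7:
  α_1 = 3: Horner steps 5 → 4, so m(3) = 4.
  α_2 = 2: Horner steps 5 → 6, so m(2) = 6.
  α_3 = 5: Horner steps 5 → 0, so m(5) = 0.
  α_4 = 4: Horner steps 5 → 2, so m(4) = 2.
Codeword c = [4, 6, 0, 2] ∈ F_7^4.


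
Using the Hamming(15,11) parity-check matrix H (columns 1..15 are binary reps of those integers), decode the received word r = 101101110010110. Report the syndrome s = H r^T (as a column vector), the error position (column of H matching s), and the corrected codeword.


s = (0, 1, 1, 1)^T, error position = 7, corrected codeword c = 101101010010110

Compute s = H r^T mod 2 one row at a time:
  s_1 = 1 + 0 + 0 + 1 + 0 + 1 + 1 + 0 = 4 ≡ 0 (mod 2).
  s_2 = 1 + 0 + 1 + 1 + 0 + 1 + 1 + 0 = 5 ≡ 1 (mod 2).
  s_3 = 0 + 1 + 1 + 1 + 0 + 1 + 1 + 0 = 5 ≡ 1 (mod 2).
  s_4 = 1 + 1 + 0 + 1 + 0 + 1 + 1 + 0 = 5 ≡ 1 (mod 2).
s = (0, 1, 1, 1)^T — this equals column 7 of H (binary 0111), so error is at position 7.
Correct: flip bit 7 of r = 101101110010110 to get c = 101101010010110.


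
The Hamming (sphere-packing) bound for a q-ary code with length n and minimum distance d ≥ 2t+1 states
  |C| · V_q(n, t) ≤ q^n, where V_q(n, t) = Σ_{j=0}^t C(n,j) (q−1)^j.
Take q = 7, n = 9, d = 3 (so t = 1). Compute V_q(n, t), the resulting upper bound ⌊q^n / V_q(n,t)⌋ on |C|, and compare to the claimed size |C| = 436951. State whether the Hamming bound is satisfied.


V_q(n, t) = 55, q^n = 40353607, Hamming bound = 733701, |C| = 436951 ≤ bound (satisfied).

Step 1: Compute V_q(n, t) = Σ_{j=0}^1 C(n, j) (q−1)^j.
  j = 0: C(9,0)·(6)^0 = 1·1 = 1.
  j = 1: C(9,1)·(6)^1 = 9·6 = 54.
  V_q(n, t) = 1 + 54 = 55.
Step 2: q^n = 7^9 = 40353607.
Step 3: Hamming bound ⌊q^n / V_q(n,t)⌋ = ⌊40353607/55⌋ = 733701.
Step 4: Compare |C| = 436951 to 733701: satisfied.
The claimed |C| lies below the Hamming bound.


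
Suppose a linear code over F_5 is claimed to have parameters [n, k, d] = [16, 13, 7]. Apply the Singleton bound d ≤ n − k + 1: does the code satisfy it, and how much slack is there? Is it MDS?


Singleton RHS = n − k + 1 = 4, slack = -3, bound violated (no such code; not MDS).

Singleton bound: d ≤ n − k + 1.
Here n = 16, k = 13, so n − k + 1 = 4.
Given d = 7, check d ≤ 4: NO.
Slack = (n − k + 1) − d = -3.
The slack is negative: d = 7 exceeds n − k + 1 = 4 by 3, so the Singleton bound is violated and no linear [16, 13, 7]_5 code can exist. In particular it is not MDS (MDS requires d = n − k + 1 exactly).
Description: the claimed parameters are [16, 13, 7]_5; such a code would be impossible (violates the Singleton bound).


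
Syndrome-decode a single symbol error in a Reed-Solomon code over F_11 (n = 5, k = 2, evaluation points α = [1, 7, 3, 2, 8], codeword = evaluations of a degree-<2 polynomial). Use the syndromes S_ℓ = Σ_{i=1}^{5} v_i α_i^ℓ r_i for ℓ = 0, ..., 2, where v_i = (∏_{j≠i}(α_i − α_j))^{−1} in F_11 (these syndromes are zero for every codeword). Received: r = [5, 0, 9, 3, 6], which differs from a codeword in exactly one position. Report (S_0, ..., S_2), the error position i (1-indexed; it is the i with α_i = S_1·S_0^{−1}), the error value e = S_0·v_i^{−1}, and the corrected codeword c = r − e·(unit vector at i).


S = (9, 9, 9), error at position 1, error magnitude e = 8, c = [8, 0, 9, 3, 6].

Step 1: column multipliers v_i = (∏_{j≠i}(α_i − α_j))^{−1} mod 11.
  i = 1 (α = 1): (1−7)(1−3)(1−2)(1−8) = (−6)·(−2)·(−1)·(−7) = 84 ≡ 7, so v_1 = 7^{−1} = 8 (mod 11).
  i = 2 (α = 7): (7−1)(7−3)(7−2)(7−8) = 6·4·5·(−1) = −120 ≡ 1, so v_2 = 1^{−1} = 1 (mod 11).
  i = 3 (α = 3): (3−1)(3−7)(3−2)(3−8) = 2·(−4)·1·(−5) = 40 ≡ 7, so v_3 = 7^{−1} = 8 (mod 11).
  i = 4 (α = 2): (2−1)(2−7)(2−3)(2−8) = 1·(−5)·(−1)·(−6) = −30 ≡ 3, so v_4 = 3^{−1} = 4 (mod 11).
  i = 5 (α = 8): (8−1)(8−7)(8−3)(8−2) = 7·1·5·6 = 210 ≡ 1, so v_5 = 1^{−1} = 1 (mod 11).
  v = [8, 1, 8, 4, 1].
Step 2: syndromes of r = [5, 0, 9, 3, 6] (all sums mod 11).
  S_0 = Σ v_i r_i = 8·5 + 1·0 + 8·9 + 4·3 + 1·6 = 130 ≡ 9.
  S_1 = Σ v_i α_i r_i = 8·1·5 + 1·7·0 + 8·3·9 + 4·2·3 + 1·8·6 = 328 ≡ 9.
  α_i^2 mod 11 = [1, 5, 9, 4, 9].
  S_2 = Σ v_i α_i^2 r_i = 8·1·5 + 1·5·0 + 8·9·9 + 4·4·3 + 1·9·6 = 790 ≡ 9.
  S = (9, 9, 9) ≠ 0, so r is not a codeword (an error is present).
Step 3: locate the error. For a single error e at position i, S_ℓ = v_i·e·α_i^ℓ, so α_err = S_1/S_0.
  S_0^{−1} = 9^{−1} = 5 (mod 11), so α_err = 9·5 = 45 ≡ 1 = α_1. Error position i = 1.
  Consistency check: S_2/S_1 = 9·5 = 45 ≡ 1 = α_err ✓ (single-error assumption holds).
Step 4: error magnitude e = S_0/v_1 = S_0·∏_{j≠1}(α_1 − α_j) = 9·7 = 63 ≡ 8 (mod 11).
Step 5: correct position 1: c_1 = r_1 − e = 5 − 8 ≡ 8 (mod 11). Hence c = [8, 0, 9, 3, 6].
  Check: interpolating c through the α_i gives m(x) = 2 + 6·x (degree < 2) with m(α_i) = c_i for every i, so c is indeed a codeword.


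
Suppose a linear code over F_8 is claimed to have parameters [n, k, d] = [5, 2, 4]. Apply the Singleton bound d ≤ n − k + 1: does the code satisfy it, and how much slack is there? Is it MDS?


Singleton RHS = n − k + 1 = 4, slack = 0, bound satisfied, MDS.

Singleton bound: d ≤ n − k + 1.
Here n = 5, k = 2, so n − k + 1 = 4.
Given d = 4, check d ≤ 4: YES.
Slack = (n − k + 1) − d = 0.
The code is MDS (slack = 0).
Description: the claimed parameters are [5, 2, 4]_8; such a code would be MDS (meets Singleton bound).


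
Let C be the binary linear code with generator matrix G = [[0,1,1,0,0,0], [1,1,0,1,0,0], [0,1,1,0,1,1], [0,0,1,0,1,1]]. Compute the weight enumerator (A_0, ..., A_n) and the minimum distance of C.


Weight distribution: A_0 = 1, A_1 = 2, A_2 = 3, A_3 = 4, A_4 = 3, A_5 = 2, A_6 = 1. Minimum distance d = 1.

Enumerate all 2^4 = 16 messages m ∈ F_2^4.
For each, compute codeword c = mG in F_2^6, then tally its weight.
  m = 0000 → c = 000000, weight = 0.
  m = 1000 → c = 011000, weight = 2.
  m = 0100 → c = 110100, weight = 3.
  m = 1100 → c = 101100, weight = 3.
  m = 0010 → c = 011011, weight = 4.
  m = 1010 → c = 000011, weight = 2.
  m = 0110 → c = 101111, weight = 5.
  m = 1110 → c = 110111, weight = 5.
  m = 0001 → c = 001011, weight = 3.
  m = 1001 → c = 010011, weight = 3.
  m = 0101 → c = 111111, weight = 6.
  m = 1101 → c = 100111, weight = 4.
  m = 0011 → c = 010000, weight = 1.
  m = 1011 → c = 001000, weight = 1.
  m = 0111 → c = 100100, weight = 2.
  m = 1111 → c = 111100, weight = 4.
Tally weights:
  weight 0: 1 codewords.
  weight 1: 2 codewords.
  weight 2: 3 codewords.
  weight 3: 4 codewords.
  weight 4: 3 codewords.
  weight 5: 2 codewords.
  weight 6: 1 codewords.
Minimum distance d = smallest w > 0 with A_w > 0 = 1.
Sanity: Σ A_w = 16 = 2^4 = 16 ✓.


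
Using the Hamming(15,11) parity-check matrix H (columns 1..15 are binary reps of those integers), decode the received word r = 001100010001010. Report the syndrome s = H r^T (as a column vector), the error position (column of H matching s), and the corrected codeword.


s = (1, 1, 0, 1)^T, error position = 13, corrected codeword c = 001100010001110

Compute s = H r^T mod 2 one row at a time:
  s_1 = 1 + 0 + 0 + 0 + 1 + 0 + 1 + 0 = 3 ≡ 1 (mod 2).
  s_2 = 1 + 0 + 0 + 0 + 1 + 0 + 1 + 0 = 3 ≡ 1 (mod 2).
  s_3 = 0 + 1 + 0 + 0 + 0 + 0 + 1 + 0 = 2 ≡ 0 (mod 2).
  s_4 = 0 + 1 + 0 + 0 + 0 + 0 + 0 + 0 = 1 ≡ 1 (mod 2).
s = (1, 1, 0, 1)^T — this equals column 13 of H (binary 1101), so error is at position 13.
Correct: flip bit 13 of r = 001100010001010 to get c = 001100010001110.


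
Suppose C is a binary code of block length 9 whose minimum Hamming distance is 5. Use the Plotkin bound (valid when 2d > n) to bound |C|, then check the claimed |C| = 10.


Plotkin bound M ≤ 10; given |C| = 10 ≤ bound (satisfied).

Check applicability: 2d = 10, n = 9.
2d − n = 1 > 0, so Plotkin applies.
Compute d/(2d−n) = 5/1 ≈ 5.0000.
⌊d/(2d−n)⌋ = 5.
Plotkin bound: M ≤ 2·5 = 10.
Given |C| = 10, check: satisfied.
This |C| is at the Plotkin bound.


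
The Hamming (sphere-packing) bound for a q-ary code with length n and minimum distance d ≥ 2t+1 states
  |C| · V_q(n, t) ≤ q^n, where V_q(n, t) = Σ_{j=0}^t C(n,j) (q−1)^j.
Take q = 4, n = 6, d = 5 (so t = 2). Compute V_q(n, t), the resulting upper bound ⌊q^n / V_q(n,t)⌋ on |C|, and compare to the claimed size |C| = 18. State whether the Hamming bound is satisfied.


V_q(n, t) = 154, q^n = 4096, Hamming bound = 26, |C| = 18 ≤ bound (satisfied).

Step 1: Compute V_q(n, t) = Σ_{j=0}^2 C(n, j) (q−1)^j.
  j = 0: C(6,0)·(3)^0 = 1·1 = 1.
  j = 1: C(6,1)·(3)^1 = 6·3 = 18.
  j = 2: C(6,2)·(3)^2 = 15·9 = 135.
  V_q(n, t) = 1 + 18 + 135 = 154.
Step 2: q^n = 4^6 = 4096.
Step 3: Hamming bound ⌊q^n / V_q(n,t)⌋ = ⌊4096/154⌋ = 26.
Step 4: Compare |C| = 18 to 26: satisfied.
The claimed |C| lies below the Hamming bound.


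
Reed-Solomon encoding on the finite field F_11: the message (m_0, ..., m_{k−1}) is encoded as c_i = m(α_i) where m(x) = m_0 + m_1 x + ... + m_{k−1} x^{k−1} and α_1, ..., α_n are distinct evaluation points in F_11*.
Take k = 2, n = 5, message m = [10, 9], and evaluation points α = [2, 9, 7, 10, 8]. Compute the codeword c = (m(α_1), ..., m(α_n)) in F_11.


c = [6, 3, 7, 1, 5]

Message polynomial: m(x) = 10 + 9·x (mod 11).
For each evaluation point α_i, compute m(α_i) mod 11:
  α_1 = 2: Horner steps 9 → 6, so m(2) = 6.
  α_2 = 9: Horner steps 9 → 3, so m(9) = 3.
  α_3 = 7: Horner steps 9 → 7, so m(7) = 7.
  α_4 = 10: Horner steps 9 → 1, so m(10) = 1.
  α_5 = 8: Horner steps 9 → 5, so m(8) = 5.
Codeword c = [6, 3, 7, 1, 5] ∈ F_11^5.


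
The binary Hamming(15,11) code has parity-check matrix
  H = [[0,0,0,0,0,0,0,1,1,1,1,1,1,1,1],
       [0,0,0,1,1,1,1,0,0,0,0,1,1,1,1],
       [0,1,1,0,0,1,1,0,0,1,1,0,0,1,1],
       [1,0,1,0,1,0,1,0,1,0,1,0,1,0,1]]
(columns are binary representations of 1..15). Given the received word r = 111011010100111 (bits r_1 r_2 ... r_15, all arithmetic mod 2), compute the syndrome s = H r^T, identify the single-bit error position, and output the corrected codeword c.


s = (1, 1, 0, 1)^T, error position = 13, corrected codeword c = 111011010100011

Compute s = H r^T mod 2 one row at a time:
  s_1 = 1 + 0 + 1 + 0 + 0 + 1 + 1 + 1 = 5 ≡ 1 (mod 2).
  s_2 = 0 + 1 + 1 + 0 + 0 + 1 + 1 + 1 = 5 ≡ 1 (mod 2).
  s_3 = 1 + 1 + 1 + 0 + 1 + 0 + 1 + 1 = 6 ≡ 0 (mod 2).
  s_4 = 1 + 1 + 1 + 0 + 0 + 0 + 1 + 1 = 5 ≡ 1 (mod 2).
s = (1, 1, 0, 1)^T — this equals column 13 of H (binary 1101), so error is at position 13.
Correct: flip bit 13 of r = 111011010100111 to get c = 111011010100011.


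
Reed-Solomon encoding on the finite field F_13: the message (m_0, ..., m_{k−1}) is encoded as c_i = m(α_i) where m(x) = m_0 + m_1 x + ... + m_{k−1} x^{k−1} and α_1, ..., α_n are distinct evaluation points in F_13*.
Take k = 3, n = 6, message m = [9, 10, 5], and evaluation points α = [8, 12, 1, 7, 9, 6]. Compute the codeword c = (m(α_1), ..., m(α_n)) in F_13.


c = [6, 4, 11, 12, 10, 2]

Message polynomial: m(x) = 9 + 10·x + 5·x^2 (mod 13).
For each evaluation point α_i, compute m(α_i) mod 13:
  α_1 = 8: Horner steps 5 → 11 → 6, so m(8) = 6.
  α_2 = 12: Horner steps 5 → 5 → 4, so m(12) = 4.
  α_3 = 1: Horner steps 5 → 2 → 11, so m(1) = 11.
  α_4 = 7: Horner steps 5 → 6 → 12, so m(7) = 12.
  α_5 = 9: Horner steps 5 → 3 → 10, so m(9) = 10.
  α_6 = 6: Horner steps 5 → 1 → 2, so m(6) = 2.
Codeword c = [6, 4, 11, 12, 10, 2] ∈ F_13^6.


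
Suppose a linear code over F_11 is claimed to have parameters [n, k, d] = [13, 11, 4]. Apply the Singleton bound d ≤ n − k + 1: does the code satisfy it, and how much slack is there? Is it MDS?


Singleton RHS = n − k + 1 = 3, slack = -1, bound violated (no such code; not MDS).

Singleton bound: d ≤ n − k + 1.
Here n = 13, k = 11, so n − k + 1 = 3.
Given d = 4, check d ≤ 3: NO.
Slack = (n − k + 1) − d = -1.
The slack is negative: d = 4 exceeds n − k + 1 = 3 by 1, so the Singleton bound is violated and no linear [13, 11, 4]_11 code can exist. In particular it is not MDS (MDS requires d = n − k + 1 exactly).
Description: the claimed parameters are [13, 11, 4]_11; such a code would be impossible (violates the Singleton bound).


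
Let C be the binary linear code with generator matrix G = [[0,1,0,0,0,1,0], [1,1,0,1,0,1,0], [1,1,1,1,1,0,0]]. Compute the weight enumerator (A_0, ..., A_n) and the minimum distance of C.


Weight distribution: A_0 = 1, A_2 = 2, A_3 = 2, A_4 = 1, A_5 = 2. Minimum distance d = 2.

Enumerate all 2^3 = 8 messages m ∈ F_2^3.
For each, compute codeword c = mG in F_2^7, then tally its weight.
  m = 000 → c = 0000000, weight = 0.
  m = 100 → c = 0100010, weight = 2.
  m = 010 → c = 1101010, weight = 4.
  m = 110 → c = 1001000, weight = 2.
  m = 001 → c = 1111100, weight = 5.
  m = 101 → c = 1011110, weight = 5.
  m = 011 → c = 0010110, weight = 3.
  m = 111 → c = 0110100, weight = 3.
Tally weights:
  weight 0: 1 codewords.
  weight 2: 2 codewords.
  weight 3: 2 codewords.
  weight 4: 1 codewords.
  weight 5: 2 codewords.
Minimum distance d = smallest w > 0 with A_w > 0 = 2.
Sanity: Σ A_w = 8 = 2^3 = 8 ✓.


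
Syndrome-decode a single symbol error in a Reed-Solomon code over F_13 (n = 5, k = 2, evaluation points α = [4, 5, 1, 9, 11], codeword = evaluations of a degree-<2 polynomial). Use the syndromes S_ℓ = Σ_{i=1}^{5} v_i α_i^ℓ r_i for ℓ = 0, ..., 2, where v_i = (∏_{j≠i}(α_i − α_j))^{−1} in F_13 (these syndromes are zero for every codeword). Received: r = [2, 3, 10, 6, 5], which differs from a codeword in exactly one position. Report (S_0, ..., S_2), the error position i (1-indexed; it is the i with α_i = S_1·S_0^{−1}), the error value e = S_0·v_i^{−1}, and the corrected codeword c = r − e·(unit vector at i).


S = (12, 8, 1), error at position 2, error magnitude e = 8, c = [2, 8, 10, 6, 5].

Step 1: column multipliers v_i = (∏_{j≠i}(α_i − α_j))^{−1} mod 13.
  i = 1 (α = 4): (4−5)(4−1)(4−9)(4−11) = (−1)·3·(−5)·(−7) = −105 ≡ 12, so v_1 = 12^{−1} = 12 (mod 13).
  i = 2 (α = 5): (5−4)(5−1)(5−9)(5−11) = 1·4·(−4)·(−6) = 96 ≡ 5, so v_2 = 5^{−1} = 8 (mod 13).
  i = 3 (α = 1): (1−4)(1−5)(1−9)(1−11) = (−3)·(−4)·(−8)·(−10) = 960 ≡ 11, so v_3 = 11^{−1} = 6 (mod 13).
  i = 4 (α = 9): (9−4)(9−5)(9−1)(9−11) = 5·4·8·(−2) = −320 ≡ 5, so v_4 = 5^{−1} = 8 (mod 13).
  i = 5 (α = 11): (11−4)(11−5)(11−1)(11−9) = 7·6·10·2 = 840 ≡ 8, so v_5 = 8^{−1} = 5 (mod 13).
  v = [12, 8, 6, 8, 5].
Step 2: syndromes of r = [2, 3, 10, 6, 5] (all sums mod 13).
  S_0 = Σ v_i r_i = 12·2 + 8·3 + 6·10 + 8·6 + 5·5 = 181 ≡ 12.
  S_1 = Σ v_i α_i r_i = 12·4·2 + 8·5·3 + 6·1·10 + 8·9·6 + 5·11·5 = 983 ≡ 8.
  α_i^2 mod 13 = [3, 12, 1, 3, 4].
  S_2 = Σ v_i α_i^2 r_i = 12·3·2 + 8·12·3 + 6·1·10 + 8·3·6 + 5·4·5 = 664 ≡ 1.
  S = (12, 8, 1) ≠ 0, so r is not a codeword (an error is present).
Step 3: locate the error. For a single error e at position i, S_ℓ = v_i·e·α_i^ℓ, so α_err = S_1/S_0.
  S_0^{−1} = 12^{−1} = 12 (mod 13), so α_err = 8·12 = 96 ≡ 5 = α_2. Error position i = 2.
  Consistency check: S_2/S_1 = 1·5 = 5 ≡ 5 = α_err ✓ (single-error assumption holds).
Step 4: error magnitude e = S_0/v_2 = S_0·∏_{j≠2}(α_2 − α_j) = 12·5 = 60 ≡ 8 (mod 13).
Step 5: correct position 2: c_2 = r_2 − e = 3 − 8 ≡ 8 (mod 13). Hence c = [2, 8, 10, 6, 5].
  Check: interpolating c through the α_i gives m(x) = 4 + 6·x (degree < 2) with m(α_i) = c_i for every i, so c is indeed a codeword.


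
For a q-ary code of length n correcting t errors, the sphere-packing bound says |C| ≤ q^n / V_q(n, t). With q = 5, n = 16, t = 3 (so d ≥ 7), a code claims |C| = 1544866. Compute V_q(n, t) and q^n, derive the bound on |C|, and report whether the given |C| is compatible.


V_q(n, t) = 37825, q^n = 152587890625, Hamming bound = 4034048, |C| = 1544866 ≤ bound (satisfied).

Step 1: Compute V_q(n, t) = Σ_{j=0}^3 C(n, j) (q−1)^j.
  j = 0: C(16,0)·(4)^0 = 1·1 = 1.
  j = 1: C(16,1)·(4)^1 = 16·4 = 64.
  j = 2: C(16,2)·(4)^2 = 120·16 = 1920.
  j = 3: C(16,3)·(4)^3 = 560·64 = 35840.
  V_q(n, t) = 1 + 64 + 1920 + 35840 = 37825.
Step 2: q^n = 5^16 = 152587890625.
Step 3: Hamming bound ⌊q^n / V_q(n,t)⌋ = ⌊152587890625/37825⌋ = 4034048.
Step 4: Compare |C| = 1544866 to 4034048: satisfied.
The claimed |C| lies below the Hamming bound.


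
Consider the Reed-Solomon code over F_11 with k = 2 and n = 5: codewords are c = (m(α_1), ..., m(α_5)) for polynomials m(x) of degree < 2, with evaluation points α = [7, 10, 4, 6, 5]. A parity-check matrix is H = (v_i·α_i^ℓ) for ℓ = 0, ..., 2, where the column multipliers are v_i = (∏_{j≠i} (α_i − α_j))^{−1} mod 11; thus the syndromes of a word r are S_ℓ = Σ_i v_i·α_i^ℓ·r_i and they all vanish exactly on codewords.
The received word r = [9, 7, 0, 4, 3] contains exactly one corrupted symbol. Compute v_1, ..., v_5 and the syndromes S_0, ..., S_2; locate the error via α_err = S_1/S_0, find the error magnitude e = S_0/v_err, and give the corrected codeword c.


S = (8, 4, 2), error at position 4, error magnitude e = 9, c = [9, 7, 0, 6, 3].

Step 1: column multipliers v_i = (∏_{j≠i}(α_i − α_j))^{−1} mod 11.
  i = 1 (α = 7): (7−10)(7−4)(7−6)(7−5) = (−3)·3·1·2 = −18 ≡ 4, so v_1 = 4^{−1} = 3 (mod 11).
  i = 2 (α = 10): (10−7)(10−4)(10−6)(10−5) = 3·6·4·5 = 360 ≡ 8, so v_2 = 8^{−1} = 7 (mod 11).
  i = 3 (α = 4): (4−7)(4−10)(4−6)(4−5) = (−3)·(−6)·(−2)·(−1) = 36 ≡ 3, so v_3 = 3^{−1} = 4 (mod 11).
  i = 4 (α = 6): (6−7)(6−10)(6−4)(6−5) = (−1)·(−4)·2·1 = 8 ≡ 8, so v_4 = 8^{−1} = 7 (mod 11).
  i = 5 (α = 5): (5−7)(5−10)(5−4)(5−6) = (−2)·(−5)·1·(−1) = −10 ≡ 1, so v_5 = 1^{−1} = 1 (mod 11).
  v = [3, 7, 4, 7, 1].
Step 2: syndromes of r = [9, 7, 0, 4, 3] (all sums mod 11).
  S_0 = Σ v_i r_i = 3·9 + 7·7 + 4·0 + 7·4 + 1·3 = 107 ≡ 8.
  S_1 = Σ v_i α_i r_i = 3·7·9 + 7·10·7 + 4·4·0 + 7·6·4 + 1·5·3 = 862 ≡ 4.
  α_i^2 mod 11 = [5, 1, 5, 3, 3].
  S_2 = Σ v_i α_i^2 r_i = 3·5·9 + 7·1·7 + 4·5·0 + 7·3·4 + 1·3·3 = 277 ≡ 2.
  S = (8, 4, 2) ≠ 0, so r is not a codeword (an error is present).
Step 3: locate the error. For a single error e at position i, S_ℓ = v_i·e·α_i^ℓ, so α_err = S_1/S_0.
  S_0^{−1} = 8^{−1} = 7 (mod 11), so α_err = 4·7 = 28 ≡ 6 = α_4. Error position i = 4.
  Consistency check: S_2/S_1 = 2·3 = 6 ≡ 6 = α_err ✓ (single-error assumption holds).
Step 4: error magnitude e = S_0/v_4 = S_0·∏_{j≠4}(α_4 − α_j) = 8·8 = 64 ≡ 9 (mod 11).
Step 5: correct position 4: c_4 = r_4 − e = 4 − 9 ≡ 6 (mod 11). Hence c = [9, 7, 0, 6, 3].
  Check: interpolating c through the α_i gives m(x) = 10 + 3·x (degree < 2) with m(α_i) = c_i for every i, so c is indeed a codeword.


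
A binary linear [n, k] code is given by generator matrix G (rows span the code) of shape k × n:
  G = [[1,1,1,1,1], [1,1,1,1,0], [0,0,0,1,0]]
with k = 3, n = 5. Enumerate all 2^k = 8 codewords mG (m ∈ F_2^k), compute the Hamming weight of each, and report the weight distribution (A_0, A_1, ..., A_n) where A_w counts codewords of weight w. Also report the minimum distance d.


Weight distribution: A_0 = 1, A_1 = 2, A_2 = 1, A_3 = 1, A_4 = 2, A_5 = 1. Minimum distance d = 1.

Enumerate all 2^3 = 8 messages m ∈ F_2^3.
For each, compute codeword c = mG in F_2^5, then tally its weight.
  m = 000 → c = 00000, weight = 0.
  m = 100 → c = 11111, weight = 5.
  m = 010 → c = 11110, weight = 4.
  m = 110 → c = 00001, weight = 1.
  m = 001 → c = 00010, weight = 1.
  m = 101 → c = 11101, weight = 4.
  m = 011 → c = 11100, weight = 3.
  m = 111 → c = 00011, weight = 2.
Tally weights:
  weight 0: 1 codewords.
  weight 1: 2 codewords.
  weight 2: 1 codewords.
  weight 3: 1 codewords.
  weight 4: 2 codewords.
  weight 5: 1 codewords.
Minimum distance d = smallest w > 0 with A_w > 0 = 1.
Sanity: Σ A_w = 8 = 2^3 = 8 ✓.


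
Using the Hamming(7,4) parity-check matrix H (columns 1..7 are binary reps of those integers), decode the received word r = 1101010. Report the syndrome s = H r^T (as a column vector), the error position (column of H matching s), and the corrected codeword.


s = (0, 0, 1)^T, error position = 1, corrected codeword c = 0101010

Compute s = H r^T mod 2 one row at a time:
  s_1 = 1 + 0 + 1 + 0 = 2 ≡ 0 (mod 2).
  s_2 = 1 + 0 + 1 + 0 = 2 ≡ 0 (mod 2).
  s_3 = 1 + 0 + 0 + 0 = 1 ≡ 1 (mod 2).
s = (0, 0, 1)^T — this equals column 1 of H (binary 001), so error is at position 1.
Correct: flip bit 1 of r = 1101010 to get c = 0101010.


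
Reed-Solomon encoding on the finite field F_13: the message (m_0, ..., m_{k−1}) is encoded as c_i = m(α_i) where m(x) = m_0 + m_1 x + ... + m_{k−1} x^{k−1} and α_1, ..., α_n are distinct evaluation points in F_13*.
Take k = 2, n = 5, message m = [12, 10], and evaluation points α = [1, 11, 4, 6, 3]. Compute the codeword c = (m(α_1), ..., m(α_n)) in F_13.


c = [9, 5, 0, 7, 3]

Message polynomial: m(x) = 12 + 10·x (mod 13).
For each evaluation point α_i, compute m(α_i) mod 13:
  α_1 = 1: Horner steps 10 → 9, so m(1) = 9.
  α_2 = 11: Horner steps 10 → 5, so m(11) = 5.
  α_3 = 4: Horner steps 10 → 0, so m(4) = 0.
  α_4 = 6: Horner steps 10 → 7, so m(6) = 7.
  α_5 = 3: Horner steps 10 → 3, so m(3) = 3.
Codeword c = [9, 5, 0, 7, 3] ∈ F_13^5.


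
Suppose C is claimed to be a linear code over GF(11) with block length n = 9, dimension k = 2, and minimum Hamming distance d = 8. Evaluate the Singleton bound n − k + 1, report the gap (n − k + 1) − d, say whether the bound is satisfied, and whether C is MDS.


Singleton RHS = n − k + 1 = 8, slack = 0, bound satisfied, MDS.

Singleton bound: d ≤ n − k + 1.
Here n = 9, k = 2, so n − k + 1 = 8.
Given d = 8, check d ≤ 8: YES.
Slack = (n − k + 1) − d = 0.
The code is MDS (slack = 0).
Description: the claimed parameters are [9, 2, 8]_11; such a code would be MDS (meets Singleton bound).


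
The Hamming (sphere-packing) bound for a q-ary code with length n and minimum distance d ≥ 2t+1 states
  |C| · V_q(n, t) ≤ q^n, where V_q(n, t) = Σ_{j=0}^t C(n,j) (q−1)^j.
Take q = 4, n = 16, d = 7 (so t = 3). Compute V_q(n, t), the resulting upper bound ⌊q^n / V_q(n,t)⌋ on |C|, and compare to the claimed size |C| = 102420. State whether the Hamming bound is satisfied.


V_q(n, t) = 16249, q^n = 4294967296, Hamming bound = 264321, |C| = 102420 ≤ bound (satisfied).

Step 1: Compute V_q(n, t) = Σ_{j=0}^3 C(n, j) (q−1)^j.
  j = 0: C(16,0)·(3)^0 = 1·1 = 1.
  j = 1: C(16,1)·(3)^1 = 16·3 = 48.
  j = 2: C(16,2)·(3)^2 = 120·9 = 1080.
  j = 3: C(16,3)·(3)^3 = 560·27 = 15120.
  V_q(n, t) = 1 + 48 + 1080 + 15120 = 16249.
Step 2: q^n = 4^16 = 4294967296.
Step 3: Hamming bound ⌊q^n / V_q(n,t)⌋ = ⌊4294967296/16249⌋ = 264321.
Step 4: Compare |C| = 102420 to 264321: satisfied.
The claimed |C| lies below the Hamming bound.


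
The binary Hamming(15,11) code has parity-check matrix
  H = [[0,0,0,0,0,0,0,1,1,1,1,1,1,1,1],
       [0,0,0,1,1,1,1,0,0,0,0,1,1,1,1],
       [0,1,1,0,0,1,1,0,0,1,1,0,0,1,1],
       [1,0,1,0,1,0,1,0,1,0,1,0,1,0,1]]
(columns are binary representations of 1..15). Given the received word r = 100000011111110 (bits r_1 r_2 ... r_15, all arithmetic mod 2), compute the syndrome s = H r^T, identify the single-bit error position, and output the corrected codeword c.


s = (1, 1, 1, 0)^T, error position = 14, corrected codeword c = 100000011111100

Compute s = H r^T mod 2 one row at a time:
  s_1 = 1 + 1 + 1 + 1 + 1 + 1 + 1 + 0 = 7 ≡ 1 (mod 2).
  s_2 = 0 + 0 + 0 + 0 + 1 + 1 + 1 + 0 = 3 ≡ 1 (mod 2).
  s_3 = 0 + 0 + 0 + 0 + 1 + 1 + 1 + 0 = 3 ≡ 1 (mod 2).
  s_4 = 1 + 0 + 0 + 0 + 1 + 1 + 1 + 0 = 4 ≡ 0 (mod 2).
s = (1, 1, 1, 0)^T — this equals column 14 of H (binary 1110), so error is at position 14.
Correct: flip bit 14 of r = 100000011111110 to get c = 100000011111100.


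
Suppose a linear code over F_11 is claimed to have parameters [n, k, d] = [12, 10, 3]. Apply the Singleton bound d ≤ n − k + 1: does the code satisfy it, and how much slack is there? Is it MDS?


Singleton RHS = n − k + 1 = 3, slack = 0, bound satisfied, MDS.

Singleton bound: d ≤ n − k + 1.
Here n = 12, k = 10, so n − k + 1 = 3.
Given d = 3, check d ≤ 3: YES.
Slack = (n − k + 1) − d = 0.
The code is MDS (slack = 0).
Description: the claimed parameters are [12, 10, 3]_11; such a code would be MDS (meets Singleton bound).


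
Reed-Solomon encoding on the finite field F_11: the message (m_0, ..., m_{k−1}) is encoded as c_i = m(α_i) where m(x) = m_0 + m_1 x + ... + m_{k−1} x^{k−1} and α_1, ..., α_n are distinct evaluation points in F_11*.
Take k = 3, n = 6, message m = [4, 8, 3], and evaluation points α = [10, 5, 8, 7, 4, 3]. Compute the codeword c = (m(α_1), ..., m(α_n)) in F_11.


c = [10, 9, 7, 9, 7, 0]

Message polynomial: m(x) = 4 + 8·x + 3·x^2 (mod 11).
For each evaluation point α_i, compute m(α_i) mod 11:
  α_1 = 10: Horner steps 3 → 5 → 10, so m(10) = 10.
  α_2 = 5: Horner steps 3 → 1 → 9, so m(5) = 9.
  α_3 = 8: Horner steps 3 → 10 → 7, so m(8) = 7.
  α_4 = 7: Horner steps 3 → 7 → 9, so m(7) = 9.
  α_5 = 4: Horner steps 3 → 9 → 7, so m(4) = 7.
  α_6 = 3: Horner steps 3 → 6 → 0, so m(3) = 0.
Codeword c = [10, 9, 7, 9, 7, 0] ∈ F_11^6.


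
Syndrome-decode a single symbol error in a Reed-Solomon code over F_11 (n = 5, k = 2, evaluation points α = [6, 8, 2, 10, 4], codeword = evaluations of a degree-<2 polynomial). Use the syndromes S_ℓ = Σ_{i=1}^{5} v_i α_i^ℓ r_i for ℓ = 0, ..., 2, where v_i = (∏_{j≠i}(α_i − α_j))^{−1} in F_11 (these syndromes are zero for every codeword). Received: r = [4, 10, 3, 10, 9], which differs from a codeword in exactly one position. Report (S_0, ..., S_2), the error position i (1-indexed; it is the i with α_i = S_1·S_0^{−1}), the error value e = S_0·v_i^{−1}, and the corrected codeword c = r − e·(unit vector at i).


S = (6, 5, 6), error at position 4, error magnitude e = 5, c = [4, 10, 3, 5, 9].

Step 1: column multipliers v_i = (∏_{j≠i}(α_i − α_j))^{−1} mod 11.
  i = 1 (α = 6): (6−8)(6−2)(6−10)(6−4) = (−2)·4·(−4)·2 = 64 ≡ 9, so v_1 = 9^{−1} = 5 (mod 11).
  i = 2 (α = 8): (8−6)(8−2)(8−10)(8−4) = 2·6·(−2)·4 = −96 ≡ 3, so v_2 = 3^{−1} = 4 (mod 11).
  i = 3 (α = 2): (2−6)(2−8)(2−10)(2−4) = (−4)·(−6)·(−8)·(−2) = 384 ≡ 10, so v_3 = 10^{−1} = 10 (mod 11).
  i = 4 (α = 10): (10−6)(10−8)(10−2)(10−4) = 4·2·8·6 = 384 ≡ 10, so v_4 = 10^{−1} = 10 (mod 11).
  i = 5 (α = 4): (4−6)(4−8)(4−2)(4−10) = (−2)·(−4)·2·(−6) = −96 ≡ 3, so v_5 = 3^{−1} = 4 (mod 11).
  v = [5, 4, 10, 10, 4].
Step 2: syndromes of r = [4, 10, 3, 10, 9] (all sums mod 11).
  S_0 = Σ v_i r_i = 5·4 + 4·10 + 10·3 + 10·10 + 4·9 = 226 ≡ 6.
  S_1 = Σ v_i α_i r_i = 5·6·4 + 4·8·10 + 10·2·3 + 10·10·10 + 4·4·9 = 1644 ≡ 5.
  α_i^2 mod 11 = [3, 9, 4, 1, 5].
  S_2 = Σ v_i α_i^2 r_i = 5·3·4 + 4·9·10 + 10·4·3 + 10·1·10 + 4·5·9 = 820 ≡ 6.
  S = (6, 5, 6) ≠ 0, so r is not a codeword (an error is present).
Step 3: locate the error. For a single error e at position i, S_ℓ = v_i·e·α_i^ℓ, so α_err = S_1/S_0.
  S_0^{−1} = 6^{−1} = 2 (mod 11), so α_err = 5·2 = 10 ≡ 10 = α_4. Error position i = 4.
  Consistency check: S_2/S_1 = 6·9 = 54 ≡ 10 = α_err ✓ (single-error assumption holds).
Step 4: error magnitude e = S_0/v_4 = S_0·∏_{j≠4}(α_4 − α_j) = 6·10 = 60 ≡ 5 (mod 11).
Step 5: correct position 4: c_4 = r_4 − e = 10 − 5 ≡ 5 (mod 11). Hence c = [4, 10, 3, 5, 9].
  Check: interpolating c through the α_i gives m(x) = 8 + 3·x (degree < 2) with m(α_i) = c_i for every i, so c is indeed a codeword.


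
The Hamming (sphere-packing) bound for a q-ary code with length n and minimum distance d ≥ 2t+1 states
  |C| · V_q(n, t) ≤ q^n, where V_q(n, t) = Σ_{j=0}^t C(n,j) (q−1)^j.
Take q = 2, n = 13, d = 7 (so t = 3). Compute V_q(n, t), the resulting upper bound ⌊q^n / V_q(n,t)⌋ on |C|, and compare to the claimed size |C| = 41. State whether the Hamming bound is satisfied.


V_q(n, t) = 378, q^n = 8192, Hamming bound = 21, |C| = 41 > bound (violated).

Step 1: Compute V_q(n, t) = Σ_{j=0}^3 C(n, j) (q−1)^j.
  j = 0: C(13,0)·(1)^0 = 1·1 = 1.
  j = 1: C(13,1)·(1)^1 = 13·1 = 13.
  j = 2: C(13,2)·(1)^2 = 78·1 = 78.
  j = 3: C(13,3)·(1)^3 = 286·1 = 286.
  V_q(n, t) = 1 + 13 + 78 + 286 = 378.
Step 2: q^n = 2^13 = 8192.
Step 3: Hamming bound ⌊q^n / V_q(n,t)⌋ = ⌊8192/378⌋ = 21.
Step 4: Compare |C| = 41 to 21: violated.
The claimed |C| lies above the Hamming bound, so no 2-ary code of length 13 with d ≥ 7 can have 41 codewords.


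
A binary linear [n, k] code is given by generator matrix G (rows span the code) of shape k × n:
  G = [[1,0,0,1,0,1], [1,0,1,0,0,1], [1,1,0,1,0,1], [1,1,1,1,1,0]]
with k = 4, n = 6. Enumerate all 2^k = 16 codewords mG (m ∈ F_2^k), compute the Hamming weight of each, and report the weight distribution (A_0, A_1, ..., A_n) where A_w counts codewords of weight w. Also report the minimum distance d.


Weight distribution: A_0 = 1, A_1 = 1, A_2 = 2, A_3 = 6, A_4 = 5, A_5 = 1. Minimum distance d = 1.

Enumerate all 2^4 = 16 messages m ∈ F_2^4.
For each, compute codeword c = mG in F_2^6, then tally its weight.
  m = 0000 → c = 000000, weight = 0.
  m = 1000 → c = 100101, weight = 3.
  m = 0100 → c = 101001, weight = 3.
  m = 1100 → c = 001100, weight = 2.
  m = 0010 → c = 110101, weight = 4.
  m = 1010 → c = 010000, weight = 1.
  m = 0110 → c = 011100, weight = 3.
  m = 1110 → c = 111001, weight = 4.
  m = 0001 → c = 111110, weight = 5.
  m = 1001 → c = 011011, weight = 4.
  m = 0101 → c = 010111, weight = 4.
  m = 1101 → c = 110010, weight = 3.
  m = 0011 → c = 001011, weight = 3.
  m = 1011 → c = 101110, weight = 4.
  m = 0111 → c = 100010, weight = 2.
  m = 1111 → c = 000111, weight = 3.
Tally weights:
  weight 0: 1 codewords.
  weight 1: 1 codewords.
  weight 2: 2 codewords.
  weight 3: 6 codewords.
  weight 4: 5 codewords.
  weight 5: 1 codewords.
Minimum distance d = smallest w > 0 with A_w > 0 = 1.
Sanity: Σ A_w = 16 = 2^4 = 16 ✓.


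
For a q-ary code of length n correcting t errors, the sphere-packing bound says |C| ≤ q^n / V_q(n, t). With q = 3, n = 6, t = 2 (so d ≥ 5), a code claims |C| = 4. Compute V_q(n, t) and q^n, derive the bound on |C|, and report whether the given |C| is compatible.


V_q(n, t) = 73, q^n = 729, Hamming bound = 9, |C| = 4 ≤ bound (satisfied).

Step 1: Compute V_q(n, t) = Σ_{j=0}^2 C(n, j) (q−1)^j.
  j = 0: C(6,0)·(2)^0 = 1·1 = 1.
  j = 1: C(6,1)·(2)^1 = 6·2 = 12.
  j = 2: C(6,2)·(2)^2 = 15·4 = 60.
  V_q(n, t) = 1 + 12 + 60 = 73.
Step 2: q^n = 3^6 = 729.
Step 3: Hamming bound ⌊q^n / V_q(n,t)⌋ = ⌊729/73⌋ = 9.
Step 4: Compare |C| = 4 to 9: satisfied.
The claimed |C| lies below the Hamming bound.


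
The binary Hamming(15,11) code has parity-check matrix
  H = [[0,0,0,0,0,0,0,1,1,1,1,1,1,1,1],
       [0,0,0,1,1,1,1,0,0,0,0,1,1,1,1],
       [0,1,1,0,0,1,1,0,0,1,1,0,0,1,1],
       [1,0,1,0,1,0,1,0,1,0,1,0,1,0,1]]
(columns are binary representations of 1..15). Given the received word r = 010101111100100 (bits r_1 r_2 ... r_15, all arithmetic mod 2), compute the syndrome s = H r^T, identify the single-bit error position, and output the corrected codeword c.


s = (0, 0, 0, 1)^T, error position = 1, corrected codeword c = 110101111100100

Compute s = H r^T mod 2 one row at a time:
  s_1 = 1 + 1 + 1 + 0 + 0 + 1 + 0 + 0 = 4 ≡ 0 (mod 2).
  s_2 = 1 + 0 + 1 + 1 + 0 + 1 + 0 + 0 = 4 ≡ 0 (mod 2).
  s_3 = 1 + 0 + 1 + 1 + 1 + 0 + 0 + 0 = 4 ≡ 0 (mod 2).
  s_4 = 0 + 0 + 0 + 1 + 1 + 0 + 1 + 0 = 3 ≡ 1 (mod 2).
s = (0, 0, 0, 1)^T — this equals column 1 of H (binary 0001), so error is at position 1.
Correct: flip bit 1 of r = 010101111100100 to get c = 110101111100100.


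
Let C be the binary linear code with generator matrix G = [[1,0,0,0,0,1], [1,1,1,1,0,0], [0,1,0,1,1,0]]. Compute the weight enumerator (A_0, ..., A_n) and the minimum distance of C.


Weight distribution: A_0 = 1, A_2 = 1, A_3 = 3, A_4 = 2, A_5 = 1. Minimum distance d = 2.

Enumerate all 2^3 = 8 messages m ∈ F_2^3.
For each, compute codeword c = mG in F_2^6, then tally its weight.
  m = 000 → c = 000000, weight = 0.
  m = 100 → c = 100001, weight = 2.
  m = 010 → c = 111100, weight = 4.
  m = 110 → c = 011101, weight = 4.
  m = 001 → c = 010110, weight = 3.
  m = 101 → c = 110111, weight = 5.
  m = 011 → c = 101010, weight = 3.
  m = 111 → c = 001011, weight = 3.
Tally weights:
  weight 0: 1 codewords.
  weight 2: 1 codewords.
  weight 3: 3 codewords.
  weight 4: 2 codewords.
  weight 5: 1 codewords.
Minimum distance d = smallest w > 0 with A_w > 0 = 2.
Sanity: Σ A_w = 8 = 2^3 = 8 ✓.


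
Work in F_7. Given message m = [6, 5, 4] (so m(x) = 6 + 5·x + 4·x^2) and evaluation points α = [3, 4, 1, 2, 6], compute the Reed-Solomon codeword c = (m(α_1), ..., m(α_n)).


c = [1, 6, 1, 4, 5]

Message polynomial: m(x) = 6 + 5·x + 4·x^2 (mod 7).
For each evaluation point α_i, compute m(α_i) mod 7:
  α_1 = 3: Horner steps 4 → 3 → 1, so m(3) = 1.
  α_2 = 4: Horner steps 4 → 0 → 6, so m(4) = 6.
  α_3 = 1: Horner steps 4 → 2 → 1, so m(1) = 1.
  α_4 = 2: Horner steps 4 → 6 → 4, so m(2) = 4.
  α_5 = 6: Horner steps 4 → 1 → 5, so m(6) = 5.
Codeword c = [1, 6, 1, 4, 5] ∈ F_7^5.


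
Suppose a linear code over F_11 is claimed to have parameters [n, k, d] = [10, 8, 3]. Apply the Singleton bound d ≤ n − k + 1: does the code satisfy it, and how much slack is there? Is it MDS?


Singleton RHS = n − k + 1 = 3, slack = 0, bound satisfied, MDS.

Singleton bound: d ≤ n − k + 1.
Here n = 10, k = 8, so n − k + 1 = 3.
Given d = 3, check d ≤ 3: YES.
Slack = (n − k + 1) − d = 0.
The code is MDS (slack = 0).
Description: the claimed parameters are [10, 8, 3]_11; such a code would be MDS (meets Singleton bound).


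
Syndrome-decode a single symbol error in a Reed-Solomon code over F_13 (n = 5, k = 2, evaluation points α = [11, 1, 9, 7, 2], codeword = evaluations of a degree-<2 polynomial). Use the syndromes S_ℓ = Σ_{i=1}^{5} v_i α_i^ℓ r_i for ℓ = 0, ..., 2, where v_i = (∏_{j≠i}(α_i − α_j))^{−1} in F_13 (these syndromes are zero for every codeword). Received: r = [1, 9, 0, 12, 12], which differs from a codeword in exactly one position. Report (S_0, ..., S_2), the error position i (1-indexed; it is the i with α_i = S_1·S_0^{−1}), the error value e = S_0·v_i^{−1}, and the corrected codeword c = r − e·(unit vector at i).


S = (10, 7, 1), error at position 5, error magnitude e = 9, c = [1, 9, 0, 12, 3].

Step 1: column multipliers v_i = (∏_{j≠i}(α_i − α_j))^{−1} mod 13.
  i = 1 (α = 11): (11−1)(11−9)(11−7)(11−2) = 10·2·4·9 = 720 ≡ 5, so v_1 = 5^{−1} = 8 (mod 13).
  i = 2 (α = 1): (1−11)(1−9)(1−7)(1−2) = (−10)·(−8)·(−6)·(−1) = 480 ≡ 12, so v_2 = 12^{−1} = 12 (mod 13).
  i = 3 (α = 9): (9−11)(9−1)(9−7)(9−2) = (−2)·8·2·7 = −224 ≡ 10, so v_3 = 10^{−1} = 4 (mod 13).
  i = 4 (α = 7): (7−11)(7−1)(7−9)(7−2) = (−4)·6·(−2)·5 = 240 ≡ 6, so v_4 = 6^{−1} = 11 (mod 13).
  i = 5 (α = 2): (2−11)(2−1)(2−9)(2−7) = (−9)·1·(−7)·(−5) = −315 ≡ 10, so v_5 = 10^{−1} = 4 (mod 13).
  v = [8, 12, 4, 11, 4].
Step 2: syndromes of r = [1, 9, 0, 12, 12] (all sums mod 13).
  S_0 = Σ v_i r_i = 8·1 + 12·9 + 4·0 + 11·12 + 4·12 = 296 ≡ 10.
  S_1 = Σ v_i α_i r_i = 8·11·1 + 12·1·9 + 4·9·0 + 11·7·12 + 4·2·12 = 1216 ≡ 7.
  α_i^2 mod 13 = [4, 1, 3, 10, 4].
  S_2 = Σ v_i α_i^2 r_i = 8·4·1 + 12·1·9 + 4·3·0 + 11·10·12 + 4·4·12 = 1652 ≡ 1.
  S = (10, 7, 1) ≠ 0, so r is not a codeword (an error is present).
Step 3: locate the error. For a single error e at position i, S_ℓ = v_i·e·α_i^ℓ, so α_err = S_1/S_0.
  S_0^{−1} = 10^{−1} = 4 (mod 13), so α_err = 7·4 = 28 ≡ 2 = α_5. Error position i = 5.
  Consistency check: S_2/S_1 = 1·2 = 2 ≡ 2 = α_err ✓ (single-error assumption holds).
Step 4: error magnitude e = S_0/v_5 = S_0·∏_{j≠5}(α_5 − α_j) = 10·10 = 100 ≡ 9 (mod 13).
Step 5: correct position 5: c_5 = r_5 − e = 12 − 9 ≡ 3 (mod 13). Hence c = [1, 9, 0, 12, 3].
  Check: interpolating c through the α_i gives m(x) = 2 + 7·x (degree < 2) with m(α_i) = c_i for every i, so c is indeed a codeword.


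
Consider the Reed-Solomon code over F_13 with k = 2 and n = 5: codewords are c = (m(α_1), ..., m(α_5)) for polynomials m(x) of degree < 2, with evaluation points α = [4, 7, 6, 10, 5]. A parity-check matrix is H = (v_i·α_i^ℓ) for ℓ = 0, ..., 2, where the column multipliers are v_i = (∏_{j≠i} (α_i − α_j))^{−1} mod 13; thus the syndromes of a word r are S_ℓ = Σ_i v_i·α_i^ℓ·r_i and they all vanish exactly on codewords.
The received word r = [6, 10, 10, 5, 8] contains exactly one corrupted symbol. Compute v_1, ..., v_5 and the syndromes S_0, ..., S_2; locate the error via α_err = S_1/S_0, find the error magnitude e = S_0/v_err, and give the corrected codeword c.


S = (3, 8, 4), error at position 2, error magnitude e = 11, c = [6, 12, 10, 5, 8].

Step 1: column multipliers v_i = (∏_{j≠i}(α_i − α_j))^{−1} mod 13.
  i = 1 (α = 4): (4−7)(4−6)(4−10)(4−5) = (−3)·(−2)·(−6)·(−1) = 36 ≡ 10, so v_1 = 10^{−1} = 4 (mod 13).
  i = 2 (α = 7): (7−4)(7−6)(7−10)(7−5) = 3·1·(−3)·2 = −18 ≡ 8, so v_2 = 8^{−1} = 5 (mod 13).
  i = 3 (α = 6): (6−4)(6−7)(6−10)(6−5) = 2·(−1)·(−4)·1 = 8 ≡ 8, so v_3 = 8^{−1} = 5 (mod 13).
  i = 4 (α = 10): (10−4)(10−7)(10−6)(10−5) = 6·3·4·5 = 360 ≡ 9, so v_4 = 9^{−1} = 3 (mod 13).
  i = 5 (α = 5): (5−4)(5−7)(5−6)(5−10) = 1·(−2)·(−1)·(−5) = −10 ≡ 3, so v_5 = 3^{−1} = 9 (mod 13).
  v = [4, 5, 5, 3, 9].
Step 2: syndromes of r = [6, 10, 10, 5, 8] (all sums mod 13).
  S_0 = Σ v_i r_i = 4·6 + 5·10 + 5·10 + 3·5 + 9·8 = 211 ≡ 3.
  S_1 = Σ v_i α_i r_i = 4·4·6 + 5·7·10 + 5·6·10 + 3·10·5 + 9·5·8 = 1256 ≡ 8.
  α_i^2 mod 13 = [3, 10, 10, 9, 12].
  S_2 = Σ v_i α_i^2 r_i = 4·3·6 + 5·10·10 + 5·10·10 + 3·9·5 + 9·12·8 = 2071 ≡ 4.
  S = (3, 8, 4) ≠ 0, so r is not a codeword (an error is present).
Step 3: locate the error. For a single error e at position i, S_ℓ = v_i·e·α_i^ℓ, so α_err = S_1/S_0.
  S_0^{−1} = 3^{−1} = 9 (mod 13), so α_err = 8·9 = 72 ≡ 7 = α_2. Error position i = 2.
  Consistency check: S_2/S_1 = 4·5 = 20 ≡ 7 = α_err ✓ (single-error assumption holds).
Step 4: error magnitude e = S_0/v_2 = S_0·∏_{j≠2}(α_2 − α_j) = 3·8 = 24 ≡ 11 (mod 13).
Step 5: correct position 2: c_2 = r_2 − e = 10 − 11 ≡ 12 (mod 13). Hence c = [6, 12, 10, 5, 8].
  Check: interpolating c through the α_i gives m(x) = 11 + 2·x (degree < 2) with m(α_i) = c_i for every i, so c is indeed a codeword.
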